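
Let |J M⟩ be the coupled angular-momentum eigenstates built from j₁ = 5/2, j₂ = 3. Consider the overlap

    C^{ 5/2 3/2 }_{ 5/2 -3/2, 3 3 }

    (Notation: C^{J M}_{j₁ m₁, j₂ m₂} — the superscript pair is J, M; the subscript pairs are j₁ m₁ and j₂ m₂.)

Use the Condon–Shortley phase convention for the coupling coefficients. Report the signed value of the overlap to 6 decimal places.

√[6·3!2!3!/9! · 1!4!6!0!4!1!] = √(3456/7)
  +(−1)^3/∏(3,0,1,3,1,0)! = -1/36  (running -1/36)
⟨..|..⟩ = √(3456/7)·(-1/36) = -0.617213

−√(8/21) = -0.617213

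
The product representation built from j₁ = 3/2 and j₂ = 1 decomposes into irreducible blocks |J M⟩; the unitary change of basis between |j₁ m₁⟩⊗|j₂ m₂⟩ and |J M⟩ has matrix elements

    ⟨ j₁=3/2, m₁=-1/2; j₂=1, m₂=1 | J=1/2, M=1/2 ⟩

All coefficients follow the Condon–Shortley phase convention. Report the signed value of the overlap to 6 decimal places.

√[2·2!1!0!/4! · 1!2!2!0!1!0!] = √(2/3)
  +(−1)^2/∏(2,0,0,0,1,0)! = 1/2  (running 1/2)
⟨..|..⟩ = √(2/3)·(1/2) = +0.408248

+0.408248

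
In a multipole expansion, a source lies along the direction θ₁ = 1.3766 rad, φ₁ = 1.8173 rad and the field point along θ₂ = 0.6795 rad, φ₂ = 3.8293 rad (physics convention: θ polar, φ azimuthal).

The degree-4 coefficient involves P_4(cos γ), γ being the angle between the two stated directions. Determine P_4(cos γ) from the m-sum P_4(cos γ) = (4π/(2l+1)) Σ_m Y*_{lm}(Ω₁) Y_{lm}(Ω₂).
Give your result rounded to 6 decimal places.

0.327676

Term-by-term m-sum for l=4 (normalisation 4π/9 = 1.396263):
  term(m=-4) = -0.005458-0.027775i   from Y*(Ω₁)=+0.226430+0.342027i, Y(Ω₂)=-0.063806-0.026285i
  term(m=-3) = +0.053456+0.013489i   from Y*(Ω₁)=+0.153776-0.168578i, Y(Ω₂)=+0.114206+0.212920i
  term(m=-2) = +0.064659-0.078600i   from Y*(Ω₁)=+0.209753+0.112691i, Y(Ω₂)=+0.082985-0.419312i
  term(m=-1) = +0.029946+0.063411i   from Y*(Ω₁)=+0.059878-0.237969i, Y(Ω₂)=-0.220822+0.181403i
  term(m=+0) = -0.050526+0.000000i   from Y*(Ω₁)=+0.204306-0.000000i, Y(Ω₂)=-0.247304+0.000000i
  term(m=+1) = +0.029946-0.063411i   from Y*(Ω₁)=-0.059878-0.237969i, Y(Ω₂)=+0.220822+0.181403i
  term(m=+2) = +0.064659+0.078600i   from Y*(Ω₁)=+0.209753-0.112691i, Y(Ω₂)=+0.082985+0.419312i
  term(m=+3) = +0.053456-0.013489i   from Y*(Ω₁)=-0.153776-0.168578i, Y(Ω₂)=-0.114206+0.212920i
  term(m=+4) = -0.005458+0.027775i   from Y*(Ω₁)=+0.226430-0.342027i, Y(Ω₂)=-0.063806+0.026285i
Accumulated sum +0.234680-0.000000i; after 4π/(2l+1) scaling, +0.327676-0.000000i ⇒ P_4 = 0.327676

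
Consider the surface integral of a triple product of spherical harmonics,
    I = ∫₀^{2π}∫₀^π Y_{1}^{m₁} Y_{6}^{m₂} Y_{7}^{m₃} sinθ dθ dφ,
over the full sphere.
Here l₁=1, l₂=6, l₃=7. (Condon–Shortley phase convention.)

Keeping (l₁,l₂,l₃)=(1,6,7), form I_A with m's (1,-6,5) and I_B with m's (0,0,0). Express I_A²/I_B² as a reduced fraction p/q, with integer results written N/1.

Same 1,6,7: normalisation and zero-m 3j drop out of the ratio.
A: Δ: 0! 2! 12! / 15! → 1/1365; sum: t=0:+1/958003200 = 1/958003200; 3j²(1 6 7; 1 -6 5) = Δ·Π!·Σ² = 1/1365  (sign +1)
B: Δ: 0! 2! 12! / 15! → 1/1365; sum: t=0:+1/518400 = 1/518400; 3j²(1 6 7; 0 0 0) = Δ·Π!·Σ² = 7/195  (sign -1)
I_A²/I_B² = (1/1365)/(7/195) = 1/49

1/49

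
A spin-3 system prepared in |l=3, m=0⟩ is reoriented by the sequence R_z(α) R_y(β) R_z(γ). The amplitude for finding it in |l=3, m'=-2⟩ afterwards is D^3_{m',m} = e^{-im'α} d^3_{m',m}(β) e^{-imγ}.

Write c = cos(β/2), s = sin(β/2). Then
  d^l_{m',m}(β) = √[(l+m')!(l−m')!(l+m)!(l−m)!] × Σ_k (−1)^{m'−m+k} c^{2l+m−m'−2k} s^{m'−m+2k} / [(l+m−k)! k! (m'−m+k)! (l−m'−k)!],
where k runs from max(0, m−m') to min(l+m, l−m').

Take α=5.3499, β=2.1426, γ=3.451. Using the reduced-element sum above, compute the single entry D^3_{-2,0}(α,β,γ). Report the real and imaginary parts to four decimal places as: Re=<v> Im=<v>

Re=0.1527 Im=0.5012

First d^3_{-2,0}(β=2.1426), then the phase factors e^{-i(-2)α} and e^{-i(0)γ}:
With c≡cos(β/2)=0.478983 and s≡sin(β/2)=0.877824, N=[1·120·6·6]^{1/2}=65.726707
Admissible k: 2..3 (factorial args all ≥0)
  k=2: (−1)^0·65.7267/(12)·0.4790^4·0.8778^2 = +0.222156
  k=3: (−1)^1·65.7267/(12)·0.4790^2·0.8778^4 = -0.746159
d^3_{-2,0}(2.1426) = +0.222156 -0.746159 = -0.524003
Phases: e^{-i·(-2)·5.3499}=-0.291481-0.956577i, e^{-i·(0)·3.4510}=+1.000000+0.000000i ⇒ D=+0.152737+0.501249i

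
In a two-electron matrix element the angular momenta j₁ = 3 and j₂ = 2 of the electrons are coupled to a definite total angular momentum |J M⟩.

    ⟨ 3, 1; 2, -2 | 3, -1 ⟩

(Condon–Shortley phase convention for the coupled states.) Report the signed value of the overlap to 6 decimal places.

+0.632456

√[7·2!4!2!/9! · 4!2!0!4!2!4!] = √(512/5)
  +(−1)^0/∏(0,2,2,0,2,2)! = 1/16  (running 1/16)
⟨..|..⟩ = √(512/5)·(1/16) = +0.632456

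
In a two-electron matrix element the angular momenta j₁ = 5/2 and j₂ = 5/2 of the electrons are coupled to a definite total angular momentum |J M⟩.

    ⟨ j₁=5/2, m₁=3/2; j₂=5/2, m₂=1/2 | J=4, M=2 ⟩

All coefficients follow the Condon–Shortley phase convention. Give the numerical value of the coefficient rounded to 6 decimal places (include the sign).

+0.422577

√[9·1!4!4!/10! · 4!1!3!2!6!2!] = √(20736/35)
  +(−1)^0/∏(0,1,1,3,3,1)! = 1/36  (running 1/36)
  +(−1)^1/∏(1,0,0,2,4,2)! = -1/96  (running 5/288)
⟨..|..⟩ = √(20736/35)·(5/288) = +0.422577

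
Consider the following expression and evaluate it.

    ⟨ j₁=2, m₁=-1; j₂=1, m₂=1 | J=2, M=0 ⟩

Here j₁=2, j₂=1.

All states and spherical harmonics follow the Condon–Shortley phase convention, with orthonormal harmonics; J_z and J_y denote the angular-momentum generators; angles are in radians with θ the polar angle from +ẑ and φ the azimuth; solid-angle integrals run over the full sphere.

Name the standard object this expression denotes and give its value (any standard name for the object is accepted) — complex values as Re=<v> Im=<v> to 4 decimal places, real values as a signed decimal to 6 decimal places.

This is a Clebsch–Gordan (vector-coupling) coefficient.
j₁+j₂−J=1  J+j₁−j₂=3  J−j₁+j₂=1  j₁+j₂+J+1=6
(j₁±m₁, j₂±m₂, J±M) = (1,3,2,0,2,2)
P² = 2
sum k=1..1:
  [1] −1/2 = -1/2
S = -1/2
C² = P²·S² = 1/2 ; C = -0.707107

Clebsch–Gordan coefficient, −√(1/2) ≈ -0.707107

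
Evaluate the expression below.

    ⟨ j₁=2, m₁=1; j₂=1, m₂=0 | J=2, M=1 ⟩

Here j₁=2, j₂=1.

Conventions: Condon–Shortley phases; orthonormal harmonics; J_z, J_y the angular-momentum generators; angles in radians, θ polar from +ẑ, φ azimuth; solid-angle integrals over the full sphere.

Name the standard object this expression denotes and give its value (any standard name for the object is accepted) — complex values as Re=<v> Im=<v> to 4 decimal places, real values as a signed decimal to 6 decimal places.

This is a Clebsch–Gordan (vector-coupling) coefficient.
j₁+j₂−J=1  J+j₁−j₂=3  J−j₁+j₂=1  j₁+j₂+J+1=6
(j₁±m₁, j₂±m₂, J±M) = (3,1,1,1,3,1)
P² = 3/2
sum k=0..1:
  [0] +1/2 = 1/2
  [1] −1/6 = -1/6
S = 1/3
C² = P²·S² = 1/6 ; C = +0.408248

Clebsch–Gordan coefficient, +√(1/6) ≈ +0.408248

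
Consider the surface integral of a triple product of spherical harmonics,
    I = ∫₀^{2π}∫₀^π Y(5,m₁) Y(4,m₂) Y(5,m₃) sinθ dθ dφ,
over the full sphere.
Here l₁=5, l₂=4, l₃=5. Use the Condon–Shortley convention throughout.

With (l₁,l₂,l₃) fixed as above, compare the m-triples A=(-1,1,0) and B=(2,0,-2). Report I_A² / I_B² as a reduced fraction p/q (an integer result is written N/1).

6/1

l's match ⇒ only the (l;m) 3-j factors differ between A and B.
A: triangle coeff Δ(5,4,5) = 1/3153150; Σ_t [1,4]: t=1:−1/17280 t=2:+1/1152 t=3:−1/864 t=4:+1/6912 = -7/34560; (3j)²=1/429 [(5 4 5; -1 1 0)], sign=+1
B: triangle coeff Δ(5,4,5) = 1/3153150; Σ_t [0,3]: t=0:+1/20736 t=1:−1/1728 t=2:+1/1920 t=3:−1/25920 = -1/20736; (3j)²=1/2574 [(5 4 5; 2 0 -2)], sign=+1
I_A²/I_B² = (1/429)/(1/2574) = 6/1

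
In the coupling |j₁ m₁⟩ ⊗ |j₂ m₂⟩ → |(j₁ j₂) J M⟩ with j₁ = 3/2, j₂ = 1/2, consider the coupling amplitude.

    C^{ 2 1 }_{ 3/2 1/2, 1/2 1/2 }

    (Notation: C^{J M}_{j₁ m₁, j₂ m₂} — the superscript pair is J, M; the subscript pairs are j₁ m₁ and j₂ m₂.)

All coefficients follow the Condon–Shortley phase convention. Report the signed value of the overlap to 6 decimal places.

j₁+j₂−J=0  J+j₁−j₂=3  J−j₁+j₂=1  j₁+j₂+J+1=5
(j₁±m₁, j₂±m₂, J±M) = (2,1,1,0,3,1)
P² = 3
sum k=0..0:
  [0] +1/2 = 1/2
S = 1/2
C² = P²·S² = 3/4 ; C = +0.866025

+0.866025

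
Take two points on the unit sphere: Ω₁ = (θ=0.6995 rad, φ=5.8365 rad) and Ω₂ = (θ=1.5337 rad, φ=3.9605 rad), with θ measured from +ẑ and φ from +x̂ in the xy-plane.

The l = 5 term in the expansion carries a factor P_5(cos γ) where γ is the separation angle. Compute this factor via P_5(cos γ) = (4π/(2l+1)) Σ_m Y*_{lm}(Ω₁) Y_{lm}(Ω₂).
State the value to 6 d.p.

Expand P_5 via completeness: Σ_{m} conj(Y_{5,m}) at Ω₁ times Y_{5,m} at Ω₂ —
  [-5]  conj(Y_{5,-5})(Ω₁) = -0.031588-0.040481i ; Y_{5,-5}(Ω₂) = +0.267942-0.377026i ; Δ = -0.023726+0.001063i
  [-4]  conj(Y_{5,-4})(Ω₁) = -0.041348-0.188490i ; Y_{5,-4}(Ω₂) = -0.053798+0.007254i ; Δ = +0.003592+0.009840i
  [-3]  conj(Y_{5,-3})(Ω₁) = +0.090146-0.383725i ; Y_{5,-3}(Ω₂) = -0.264071-0.215680i ; Δ = -0.106567+0.081888i
  [-2]  conj(Y_{5,-2})(Ω₁) = +0.254862-0.316830i ; Y_{5,-2}(Ω₂) = +0.004186+0.062370i ; Δ = +0.020827+0.014569i
  [-1]  conj(Y_{5,-1})(Ω₁) = +0.000328-0.000157i ; Y_{5,-1}(Ω₂) = -0.214407+0.229280i ; Δ = -0.000034+0.000109i
  [+0]  conj(Y_{5,0})(Ω₁) = -0.392669-0.000000i ; Y_{5,0}(Ω₂) = +0.064644+0.000000i ; Δ = -0.025384-0.000000i
  [+1]  conj(Y_{5,1})(Ω₁) = -0.000328-0.000157i ; Y_{5,1}(Ω₂) = +0.214407+0.229280i ; Δ = -0.000034-0.000109i
  [+2]  conj(Y_{5,2})(Ω₁) = +0.254862+0.316830i ; Y_{5,2}(Ω₂) = +0.004186-0.062370i ; Δ = +0.020827-0.014569i
  [+3]  conj(Y_{5,3})(Ω₁) = -0.090146-0.383725i ; Y_{5,3}(Ω₂) = +0.264071-0.215680i ; Δ = -0.106567-0.081888i
  [+4]  conj(Y_{5,4})(Ω₁) = -0.041348+0.188490i ; Y_{5,4}(Ω₂) = -0.053798-0.007254i ; Δ = +0.003592-0.009840i
  [+5]  conj(Y_{5,5})(Ω₁) = +0.031588-0.040481i ; Y_{5,5}(Ω₂) = -0.267942-0.377026i ; Δ = -0.023726-0.001063i
Σ over m = -0.237200-0.000000i; ×(4π/11) → -0.270976-0.000000i. Real part: -0.270976

-0.270976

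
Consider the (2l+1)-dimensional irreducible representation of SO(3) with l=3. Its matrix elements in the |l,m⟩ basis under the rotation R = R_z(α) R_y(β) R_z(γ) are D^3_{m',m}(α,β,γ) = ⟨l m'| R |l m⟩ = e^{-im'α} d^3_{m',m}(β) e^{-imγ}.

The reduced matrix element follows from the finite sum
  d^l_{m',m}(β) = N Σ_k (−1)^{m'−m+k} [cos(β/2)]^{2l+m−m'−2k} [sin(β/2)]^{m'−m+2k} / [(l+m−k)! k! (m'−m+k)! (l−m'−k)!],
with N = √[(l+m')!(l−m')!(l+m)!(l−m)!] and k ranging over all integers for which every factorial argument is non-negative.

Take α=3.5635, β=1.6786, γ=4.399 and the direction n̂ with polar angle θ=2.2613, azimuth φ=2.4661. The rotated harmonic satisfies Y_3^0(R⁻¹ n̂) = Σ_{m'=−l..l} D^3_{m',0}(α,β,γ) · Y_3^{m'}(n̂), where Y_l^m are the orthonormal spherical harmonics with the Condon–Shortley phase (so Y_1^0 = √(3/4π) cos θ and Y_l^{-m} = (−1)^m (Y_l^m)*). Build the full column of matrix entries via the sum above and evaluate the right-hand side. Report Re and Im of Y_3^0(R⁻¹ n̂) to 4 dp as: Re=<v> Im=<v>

Re=-0.3317 Im=0.0000

Need the full column D^3_{m',0} for m'=−3..3 at α=3.5635, β=1.6786, γ=4.3990.
cos(β/2)=0.667984, sin(β/2)=0.744176
d^3_{-3,0}: single k=3 term ⇒ +0.549338;  D = -0.165001-0.523972i
d^3_{-2,0}: k∈[2..3] ⇒ +0.603915 -0.749540 = -0.145625;  D = -0.096785-0.108809i
d^3_{-1,0}: k∈[1..3] ⇒ +0.342844 -1.276546 +0.528122 = -0.405580;  D = +0.370015+0.166086i
d^3_{0,0}: k∈[0..3] ⇒ +0.088837 -0.992333 +1.231619 -0.169845 = +0.158278;  D = +0.158278+0.000000i
d^3_{1,0}: k∈[0..2] ⇒ -0.342844 +1.276546 -0.528122 = +0.405580;  D = -0.370015+0.166086i
d^3_{2,0}: k∈[0..1] ⇒ +0.603915 -0.749540 = -0.145625;  D = -0.096785+0.108809i
d^3_{3,0}: single k=0 term ⇒ -0.549338;  D = +0.165001-0.523972i
Y_3^{m'}(θ=2.2613,φ=2.4661) and Σ D·Y over m':
  (-0.1650-0.5240i)·(+0.0841-0.1717i)  (-0.0968-0.1088i)·(-0.0844-0.3776i)  (+0.3700+0.1661i)·(-0.2000-0.1602i)  (+0.1583+0.0000i)·(+0.2309+0.0000i)  (-0.3700+0.1661i)·(+0.2000-0.1602i)  (-0.0968+0.1088i)·(-0.0844+0.3776i)  (+0.1650-0.5240i)·(-0.0841-0.1717i)
Y_3^0(R⁻¹ n̂) = -0.331684+0.000000i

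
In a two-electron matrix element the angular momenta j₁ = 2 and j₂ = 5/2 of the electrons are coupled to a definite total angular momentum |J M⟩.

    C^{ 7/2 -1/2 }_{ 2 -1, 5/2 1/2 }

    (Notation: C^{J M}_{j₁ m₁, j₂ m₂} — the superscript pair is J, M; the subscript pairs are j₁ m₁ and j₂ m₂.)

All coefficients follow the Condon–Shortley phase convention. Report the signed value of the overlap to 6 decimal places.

triangle: 1!*3!*4!/9! = 144/362880
(j±m)!: 1!*3!*3!*2!*3!*4! = 10368
prefactor² = (2J+1)*Δ*N² = 1152/35
  k=0: +1/(0!*1!*3!*3!*0!*1!) = 1/36
  k=1: −1/(1!*0!*2!*2!*1!*2!) = -1/8
Σ = -7/72  ⇒  CG² = 1152/35*(-7/72)² = 14/45
CG = −√(14/45) = -0.557773

-0.557773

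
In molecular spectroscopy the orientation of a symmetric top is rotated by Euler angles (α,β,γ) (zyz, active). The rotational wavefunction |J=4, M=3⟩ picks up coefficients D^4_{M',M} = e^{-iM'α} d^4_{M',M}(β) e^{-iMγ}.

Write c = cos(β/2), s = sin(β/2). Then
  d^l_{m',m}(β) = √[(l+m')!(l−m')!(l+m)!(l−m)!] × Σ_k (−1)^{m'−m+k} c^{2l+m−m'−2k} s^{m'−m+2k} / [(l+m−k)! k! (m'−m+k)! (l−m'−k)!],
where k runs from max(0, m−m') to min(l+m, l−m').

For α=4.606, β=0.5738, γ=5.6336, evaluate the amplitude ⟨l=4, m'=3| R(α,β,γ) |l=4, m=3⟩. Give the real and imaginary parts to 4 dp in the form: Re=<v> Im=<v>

D^4_{3,3}(4.6060,0.5738,5.6336) = e^{-i·3·4.6060}·d^4_{3,3}(0.5738)·e^{-i·3·5.6336}. Compute d first:
With c≡cos(β/2)=0.959126 and s≡sin(β/2)=0.282980, N=[5040·1·5040·1]^{1/2}=5040.000000
Admissible k: 0..1 (factorial args all ≥0)
  k=0: (−1)^0·5040.0000/(5040)·0.9591^8·0.2830^0 = +0.716151
  k=1: (−1)^1·5040.0000/(720)·0.9591^6·0.2830^2 = -0.436379
d^4_{3,3}(0.5738) = +0.716151 -0.436379 = +0.279772
Phases: e^{-i·(3)·4.6060}=+0.313776-0.949497i, e^{-i·(3)·5.6336}=-0.369025+0.929420i ⇒ D=+0.214498+0.179618i

Re=0.2145 Im=0.1796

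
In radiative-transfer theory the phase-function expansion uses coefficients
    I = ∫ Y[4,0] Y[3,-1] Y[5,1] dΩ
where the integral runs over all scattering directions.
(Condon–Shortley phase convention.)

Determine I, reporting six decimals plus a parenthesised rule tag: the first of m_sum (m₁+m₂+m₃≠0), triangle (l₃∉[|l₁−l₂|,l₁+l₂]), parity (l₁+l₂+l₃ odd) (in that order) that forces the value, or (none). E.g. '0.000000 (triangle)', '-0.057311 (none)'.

Rules hold: Σm=0, L=12 even, 1≤5≤7.
N = 9·7·11 = 693
Δ = 2!·6!·4!/13! = 1/180180
Racah Σ t=0..2: t=0:+1/576 t=1:−1/144 t=2:+1/576 = -1/288
⇒ 3j(4 3 5; 0 0 0)² = 20/1001, sgn +1
Racah Σ t=0..2: t=0:+1/384 t=1:−1/216 t=2:+1/2304 = -11/6912
⇒ 3j(4 3 5; 0 -1 1)² = 11/1638, sgn -1
4πI² = N·(3j₀)²·(3jₘ)² = 110/1183
I = -1·√(0.0929839/4π) = -0.08601992
No selection rule forces the value: the integral is nonzero (none).

-0.086020 (none)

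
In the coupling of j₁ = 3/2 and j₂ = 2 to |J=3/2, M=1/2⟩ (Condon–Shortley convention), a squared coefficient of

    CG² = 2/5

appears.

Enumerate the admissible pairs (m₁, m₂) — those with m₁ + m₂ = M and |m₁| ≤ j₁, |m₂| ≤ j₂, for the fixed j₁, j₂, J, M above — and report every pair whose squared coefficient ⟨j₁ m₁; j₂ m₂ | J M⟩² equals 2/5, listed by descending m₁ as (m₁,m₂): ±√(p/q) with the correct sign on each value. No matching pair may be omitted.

Admissible pairs with m₁+m₂ = M = 1/2: (-3/2,2), (-1/2,1), (1/2,0), (3/2,-1)
  (m₁,m₂)=(3/2,-1): CG² = 2/5, CG = +√(2/5)   ← matches the target
  (m₁,m₂)=(1/2,0): CG² = 1/5, CG = −√(1/5)
  (m₁,m₂)=(-1/2,1): CG² = 0/1, CG = 0
  (m₁,m₂)=(-3/2,2): CG² = 2/5, CG = +√(2/5)   ← matches the target
Pairs with CG² = 2/5: (3/2,-1): +√(2/5); (-3/2,2): +√(2/5)

(3/2,-1): +√(2/5); (-3/2,2): +√(2/5)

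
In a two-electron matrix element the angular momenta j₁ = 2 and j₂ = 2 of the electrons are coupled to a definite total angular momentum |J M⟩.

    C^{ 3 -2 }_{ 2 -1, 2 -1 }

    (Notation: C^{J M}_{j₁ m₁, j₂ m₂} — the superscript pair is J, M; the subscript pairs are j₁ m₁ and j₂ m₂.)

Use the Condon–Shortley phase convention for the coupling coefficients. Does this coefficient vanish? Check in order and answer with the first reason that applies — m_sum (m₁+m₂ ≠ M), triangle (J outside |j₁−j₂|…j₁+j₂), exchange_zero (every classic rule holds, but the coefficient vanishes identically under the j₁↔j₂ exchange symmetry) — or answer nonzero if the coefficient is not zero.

m-sum: m₁+m₂ = -1+(-1) = -2, M = -2  ✓
triangle: |j₁−j₂| = 0 ≤ J = 3 ≤ j₁+j₂ = 4  ✓
exchange: j₁=j₂ and m₁=m₂, and (−1)^(j₁+j₂−J) = (−1)^1 = −1 forces ⟨j₁m₁;j₂m₂|JM⟩ = −⟨j₂m₂;j₁m₁|JM⟩ = −⟨j₁m₁;j₂m₂|JM⟩ ⇒ the coefficient vanishes identically
Racah sum check: Σ_k collapses to 0 ⇒ CG = 0

exchange_zero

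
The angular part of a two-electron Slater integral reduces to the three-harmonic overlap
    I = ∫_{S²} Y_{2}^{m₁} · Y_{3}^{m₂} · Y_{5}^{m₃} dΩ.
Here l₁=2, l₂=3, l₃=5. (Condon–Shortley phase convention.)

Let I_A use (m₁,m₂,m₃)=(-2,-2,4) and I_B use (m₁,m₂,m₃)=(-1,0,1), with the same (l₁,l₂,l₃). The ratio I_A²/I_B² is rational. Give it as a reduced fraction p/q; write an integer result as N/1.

Same 2,3,5: normalisation and zero-m 3j drop out of the ratio.
A: Δ: 0! 4! 6! / 11! → 1/2310; sum: t=0:+1/2880 = 1/2880; 3j²(2 3 5; -2 -2 4) = Δ·Π!·Σ² = 3/55  (sign -1)
B: Δ: 0! 4! 6! / 11! → 1/2310; sum: t=0:+1/216 = 1/216; 3j²(2 3 5; -1 0 1) = Δ·Π!·Σ² = 8/231  (sign +1)
I_A²/I_B² = (3/55)/(8/231) = 63/40

63/40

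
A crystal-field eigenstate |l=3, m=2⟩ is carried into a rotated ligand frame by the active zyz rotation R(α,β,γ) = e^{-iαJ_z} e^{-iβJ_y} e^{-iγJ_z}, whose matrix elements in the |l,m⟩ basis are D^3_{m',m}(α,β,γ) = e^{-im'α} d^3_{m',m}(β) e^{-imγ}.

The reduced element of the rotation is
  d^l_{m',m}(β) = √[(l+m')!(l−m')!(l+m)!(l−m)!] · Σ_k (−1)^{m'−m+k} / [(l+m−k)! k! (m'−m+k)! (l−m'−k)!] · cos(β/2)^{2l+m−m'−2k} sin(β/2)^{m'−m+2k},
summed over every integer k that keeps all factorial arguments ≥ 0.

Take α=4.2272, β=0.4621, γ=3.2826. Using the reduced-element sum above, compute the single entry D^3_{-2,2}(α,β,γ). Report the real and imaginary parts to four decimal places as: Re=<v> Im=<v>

Re=-0.0040 Im=0.0122

D^3_{-2,2}(4.2272,0.4621,3.2826) = e^{-i·-2·4.2272}·d^3_{-2,2}(0.4621)·e^{-i·2·3.2826}. Compute d first:
With c≡cos(β/2)=0.973426 and s≡sin(β/2)=0.229000, N=[1·120·120·1]^{1/2}=120.000000
The bounds max(0,m−m')=4 and min(l+m,l−m')=5 give 2 terms
  k=4: (−1)^0·120.0000/(24)·0.9734^2·0.2290^4 = +0.013029
  k=5: (−1)^1·120.0000/(120)·0.9734^0·0.2290^6 = -0.000144
d^3_{-2,2}(0.4621) = +0.013029 -0.000144 = +0.012885
Attach z-rotation phases: D = e^{-i(-2)(4.2272)}·(+0.012885)·e^{-i(2)(3.2826)} = -0.004034+0.012237i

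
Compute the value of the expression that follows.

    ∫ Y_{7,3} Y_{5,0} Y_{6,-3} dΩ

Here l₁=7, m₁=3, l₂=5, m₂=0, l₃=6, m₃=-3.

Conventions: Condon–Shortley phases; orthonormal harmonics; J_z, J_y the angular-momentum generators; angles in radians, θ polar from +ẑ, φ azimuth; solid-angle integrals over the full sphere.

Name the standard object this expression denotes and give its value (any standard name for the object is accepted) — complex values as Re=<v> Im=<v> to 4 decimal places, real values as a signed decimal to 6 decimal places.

This is a Gaunt coefficient — the integral of a triple product of spherical harmonics over the sphere.
Rules hold: Σm=0, L=18 even, 2≤6≤12.
N = 15·11·13 = 2145
Δ = 6!·8!·4!/19! = 1/174594420
Racah Σ t=1..5: t=1:−1/4147200 t=2:+1/207360 t=3:−1/82944 t=4:+1/207360 t=5:−1/4147200 = -1/345600
⇒ 3j(7 5 6; 0 0 0)² = 420/46189, sgn -1
Racah Σ t=1..4: t=1:−1/2073600 t=2:+1/414720 t=3:−1/725760 t=4:+1/11612160 = 37/58060800
⇒ 3j(7 5 6; 3 0 -3)² = 4107/646646, sgn -1
4πI² = N·(3j₀)²·(3jₘ)² = 1848150/14919047
I = +1·√(0.123879/4π) = 0.09928717

Gaunt coefficient, +0.099287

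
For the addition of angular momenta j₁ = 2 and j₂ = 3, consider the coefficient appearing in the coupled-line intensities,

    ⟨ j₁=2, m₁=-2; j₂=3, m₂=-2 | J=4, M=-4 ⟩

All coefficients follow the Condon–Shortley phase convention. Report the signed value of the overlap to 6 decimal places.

−√(2/5) = -0.632456

j₁+j₂−J=1  J+j₁−j₂=3  J−j₁+j₂=5  j₁+j₂+J+1=10
(j₁±m₁, j₂±m₂, J±M) = (0,4,1,5,0,8)
P² = 207360
sum k=1..1:
  [1] −1/720 = -1/720
S = -1/720
C² = P²·S² = 2/5 ; C = -0.632456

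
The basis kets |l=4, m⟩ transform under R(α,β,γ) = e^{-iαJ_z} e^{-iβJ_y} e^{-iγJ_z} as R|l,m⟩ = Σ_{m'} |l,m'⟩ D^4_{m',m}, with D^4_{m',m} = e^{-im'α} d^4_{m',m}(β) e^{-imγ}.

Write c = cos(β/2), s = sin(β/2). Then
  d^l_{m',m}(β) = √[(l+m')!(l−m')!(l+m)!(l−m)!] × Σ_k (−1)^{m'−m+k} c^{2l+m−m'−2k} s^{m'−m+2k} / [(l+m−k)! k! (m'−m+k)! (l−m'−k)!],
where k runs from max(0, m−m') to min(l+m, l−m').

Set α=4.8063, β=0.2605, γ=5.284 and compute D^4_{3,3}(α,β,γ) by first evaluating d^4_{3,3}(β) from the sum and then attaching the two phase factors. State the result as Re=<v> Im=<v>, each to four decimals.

Re=0.3395 Im=0.7486

Split into d^4_{3,3}(β=0.2605) × two z-phases.
With c≡cos(β/2)=0.991529 and s≡sin(β/2)=0.129882, N=[5040·1·5040·1]^{1/2}=5040.000000
k: max(0,(3)−(3))=0 … min(4+(3),4−(3))=1
  k=0: (−1)^0·5040.0000/(5040)·0.9915^8·0.1299^0 = +0.934211
  k=1: (−1)^1·5040.0000/(720)·0.9915^6·0.1299^2 = -0.112210
d^4_{3,3}(0.2605) = +0.934211 -0.112210 = +0.822001
Attach z-rotation phases: D = e^{-i(3)(4.8063)}·(+0.822001)·e^{-i(3)(5.2840)} = +0.339505+0.748614i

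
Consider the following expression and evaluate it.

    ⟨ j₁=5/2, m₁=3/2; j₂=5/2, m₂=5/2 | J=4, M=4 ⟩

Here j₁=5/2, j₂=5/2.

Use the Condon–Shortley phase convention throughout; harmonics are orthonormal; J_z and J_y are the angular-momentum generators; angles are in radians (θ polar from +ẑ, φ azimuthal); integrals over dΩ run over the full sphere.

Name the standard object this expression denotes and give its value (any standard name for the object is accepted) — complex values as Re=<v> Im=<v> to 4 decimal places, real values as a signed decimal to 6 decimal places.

This is a Clebsch–Gordan (vector-coupling) coefficient.
√[9·1!4!4!/10! · 4!1!5!0!8!0!] = √(165888)
  +(−1)^1/∏(1,0,0,4,4,0)! = -1/576  (running -1/576)
⟨..|..⟩ = √(165888)·(-1/576) = -0.707107

Clebsch–Gordan coefficient, −√(1/2) ≈ -0.707107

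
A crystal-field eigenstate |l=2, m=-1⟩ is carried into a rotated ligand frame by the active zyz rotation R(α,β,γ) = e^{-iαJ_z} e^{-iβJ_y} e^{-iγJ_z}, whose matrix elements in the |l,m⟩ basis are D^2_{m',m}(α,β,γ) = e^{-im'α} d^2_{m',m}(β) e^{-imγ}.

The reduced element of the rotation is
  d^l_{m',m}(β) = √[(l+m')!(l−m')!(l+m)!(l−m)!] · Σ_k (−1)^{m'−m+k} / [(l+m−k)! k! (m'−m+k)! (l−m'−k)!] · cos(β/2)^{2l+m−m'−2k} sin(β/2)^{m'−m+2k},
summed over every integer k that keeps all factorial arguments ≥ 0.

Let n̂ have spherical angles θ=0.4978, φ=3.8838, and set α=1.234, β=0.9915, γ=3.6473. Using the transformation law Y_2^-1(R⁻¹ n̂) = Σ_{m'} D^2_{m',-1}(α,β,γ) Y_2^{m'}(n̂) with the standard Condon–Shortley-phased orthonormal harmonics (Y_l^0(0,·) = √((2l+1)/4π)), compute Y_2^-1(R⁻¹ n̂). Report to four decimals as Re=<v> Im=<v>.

Re=0.0732 Im=0.0662

Need the full column D^2_{m',-1} for m'=−2..2 at α=1.2340, β=0.9915, γ=3.6473.
cos(β/2)=0.879612, sin(β/2)=0.475691
d^2_{-2,-1}: single k=1 term ⇒ +0.647484;  D = +0.638381-0.108193i
d^2_{-1,-1}: k∈[0..1] ⇒ +0.598639 -0.525236 = +0.073403;  D = +0.012340-0.072358i
d^2_{0,-1}: k∈[0..1] ⇒ -0.793003 +0.231923 = -0.561080;  D = +0.490851+0.271802i
d^2_{1,-1}: k∈[0..1] ⇒ +0.525236 -0.051204 = +0.474032;  D = -0.353776+0.315514i
d^2_{2,-1}: single k=0 term ⇒ -0.189364;  D = -0.072256-0.175037i
Y_2^{m'}(θ=0.4978,φ=3.8838) and Σ D·Y over m':
  (+0.6384-0.1082i)·(+0.0076-0.0877i)  (+0.0123-0.0724i)·(-0.2389+0.2191i)  (+0.4909+0.2718i)·(+0.4151+0.0000i)  (-0.3538+0.3155i)·(+0.2389+0.2191i)  (-0.0723-0.1750i)·(+0.0076+0.0877i)
Y_2^-1(R⁻¹ n̂) = +0.073174+0.066157i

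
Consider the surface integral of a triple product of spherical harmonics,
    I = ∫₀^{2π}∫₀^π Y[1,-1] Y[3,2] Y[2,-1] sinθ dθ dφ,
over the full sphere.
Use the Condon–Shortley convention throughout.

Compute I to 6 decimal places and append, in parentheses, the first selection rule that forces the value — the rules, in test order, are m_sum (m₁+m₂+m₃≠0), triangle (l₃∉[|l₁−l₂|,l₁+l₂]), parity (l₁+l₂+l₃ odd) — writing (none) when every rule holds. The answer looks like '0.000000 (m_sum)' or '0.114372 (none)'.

0.261169 (none)

m-sum 0 ✓  L=6 even ✓  2≤2≤4 ✓
Π(2lᵢ+1) = 3×7×5 = 105
triangle coeff Δ(1,3,2) = 1/105
Σ_t [1,1]: t=1:−1/4 = -1/4
(3j)²=3/35 [(1 3 2; 0 0 0)], sign=-1
Σ_t [2,2]: t=2:+1/12 = 1/12
(3j)²=2/21 [(1 3 2; -1 2 -1)], sign=-1
⇒ 4πI² = 6/7
I = (+1)√(6/7/(4π)) = 0.26116903
No selection rule forces the value: the integral is nonzero (none).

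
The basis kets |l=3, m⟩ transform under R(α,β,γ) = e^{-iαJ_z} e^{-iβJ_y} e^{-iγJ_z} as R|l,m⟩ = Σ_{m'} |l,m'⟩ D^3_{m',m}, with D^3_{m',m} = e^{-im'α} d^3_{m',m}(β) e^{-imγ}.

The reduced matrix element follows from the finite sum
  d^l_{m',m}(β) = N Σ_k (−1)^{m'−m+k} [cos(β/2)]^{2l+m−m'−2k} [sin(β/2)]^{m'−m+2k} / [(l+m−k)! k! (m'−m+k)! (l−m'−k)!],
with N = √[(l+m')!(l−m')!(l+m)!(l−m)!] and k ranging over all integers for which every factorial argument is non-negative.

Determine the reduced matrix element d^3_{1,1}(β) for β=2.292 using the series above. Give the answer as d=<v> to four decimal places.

d^3_{1,1}(β=2.2920) via the finite sum:
Half-angle: c=0.412135, s=0.911123. N=√(24·2·24·2)=48.000000
k: max(0,(1)−(1))=0 … min(3+(1),3−(1))=2
  k=0: (−1)^0·48.0000/(48)·0.4121^6·0.9111^0 = +0.004900
  k=1: (−1)^1·48.0000/(6)·0.4121^4·0.9111^2 = -0.191603
  k=2: (−1)^2·48.0000/(8)·0.4121^2·0.9111^4 = +0.702325
d^3_{1,1}(2.2920) = +0.004900 -0.191603 +0.702325 = +0.515622

d=0.5156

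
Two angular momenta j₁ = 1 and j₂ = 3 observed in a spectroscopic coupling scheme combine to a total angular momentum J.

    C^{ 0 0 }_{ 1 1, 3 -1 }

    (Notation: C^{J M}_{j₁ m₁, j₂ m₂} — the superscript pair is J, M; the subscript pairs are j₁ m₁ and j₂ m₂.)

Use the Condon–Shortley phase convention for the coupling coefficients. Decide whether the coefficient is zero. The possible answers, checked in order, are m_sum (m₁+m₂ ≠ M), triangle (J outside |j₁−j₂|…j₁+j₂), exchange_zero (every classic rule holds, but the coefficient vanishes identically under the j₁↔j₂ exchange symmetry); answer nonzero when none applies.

triangle

m-sum: m₁+m₂ = 1+(-1) = 0, M = 0  ✓
triangle: need |j₁−j₂| ≤ J ≤ j₁+j₂, i.e. J ∈ [2, 4]; J = 0 is outside ✗ ⇒ coefficient is 0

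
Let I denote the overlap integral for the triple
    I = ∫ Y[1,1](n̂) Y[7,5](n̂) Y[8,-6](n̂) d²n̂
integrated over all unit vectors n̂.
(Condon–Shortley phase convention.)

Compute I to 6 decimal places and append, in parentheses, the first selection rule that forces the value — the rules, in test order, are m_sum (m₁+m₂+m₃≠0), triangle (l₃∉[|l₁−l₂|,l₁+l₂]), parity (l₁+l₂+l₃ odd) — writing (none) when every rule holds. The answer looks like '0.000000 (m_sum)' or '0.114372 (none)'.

Rules hold: Σm=0, L=16 even, 6≤8≤8.
N = 3·15·17 = 765
Δ = 0!·2!·14!/17! = 1/2040
Racah Σ t=0..0: t=0:+1/25401600 = 1/25401600
⇒ 3j(1 7 8; 0 0 0)² = 8/255, sgn +1
Racah Σ t=0..0: t=0:+1/1916006400 = 1/1916006400
⇒ 3j(1 7 8; 1 5 -6)² = 91/2040, sgn +1
4πI² = N·(3j₀)²·(3jₘ)² = 91/85
I = +1·√(1.07059/4π) = 0.29188132
No selection rule forces the value: the integral is nonzero (none).

0.291881 (none)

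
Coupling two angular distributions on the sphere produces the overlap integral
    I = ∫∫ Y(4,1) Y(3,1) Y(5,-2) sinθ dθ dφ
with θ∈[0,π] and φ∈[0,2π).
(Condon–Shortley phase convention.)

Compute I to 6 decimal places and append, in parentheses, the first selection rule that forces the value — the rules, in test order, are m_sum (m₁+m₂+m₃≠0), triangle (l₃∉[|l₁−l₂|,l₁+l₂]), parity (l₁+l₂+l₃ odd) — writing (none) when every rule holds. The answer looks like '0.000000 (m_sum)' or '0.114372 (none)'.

m-sum 0 ✓  L=12 even ✓  1≤5≤7 ✓
Π(2lᵢ+1) = 9×7×11 = 693
triangle coeff Δ(4,3,5) = 1/180180
Σ_t [0,2]: t=0:+1/576 t=1:−1/144 t=2:+1/576 = -1/288
(3j)²=20/1001 [(4 3 5; 0 0 0)], sign=+1
Σ_t [0,2]: t=0:+1/1728 t=1:−1/288 t=2:+1/960 = -1/540
(3j)²=128/6435 [(4 3 5; 1 1 -2)], sign=+1
⇒ 4πI² = 512/1859
I = (+1)√(512/1859/(4π)) = 0.14804384
No selection rule forces the value: the integral is nonzero (none).

0.148044 (none)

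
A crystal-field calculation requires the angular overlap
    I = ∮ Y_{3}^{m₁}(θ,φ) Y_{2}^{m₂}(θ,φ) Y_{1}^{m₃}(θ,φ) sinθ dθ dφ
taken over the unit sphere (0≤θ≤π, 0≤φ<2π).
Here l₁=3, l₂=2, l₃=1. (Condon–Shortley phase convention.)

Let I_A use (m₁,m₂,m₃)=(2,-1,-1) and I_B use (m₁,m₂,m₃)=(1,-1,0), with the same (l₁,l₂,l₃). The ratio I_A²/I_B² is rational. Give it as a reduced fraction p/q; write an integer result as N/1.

Shared (l₁,l₂,l₃)=(3,2,1): N and (l;000)² cancel in I_A²/I_B².
A: Δ = 4!·2!·0!/7! = 1/105; Racah Σ t=1..1: t=1:−1/12 = -1/12; ⇒ 3j(3 2 1; 2 -1 -1)² = 2/21, sgn -1
B: Δ = 4!·2!·0!/7! = 1/105; Racah Σ t=1..1: t=1:−1/6 = -1/6; ⇒ 3j(3 2 1; 1 -1 0)² = 8/105, sgn +1
I_A²/I_B² = (2/21)/(8/105) = 5/4

5/4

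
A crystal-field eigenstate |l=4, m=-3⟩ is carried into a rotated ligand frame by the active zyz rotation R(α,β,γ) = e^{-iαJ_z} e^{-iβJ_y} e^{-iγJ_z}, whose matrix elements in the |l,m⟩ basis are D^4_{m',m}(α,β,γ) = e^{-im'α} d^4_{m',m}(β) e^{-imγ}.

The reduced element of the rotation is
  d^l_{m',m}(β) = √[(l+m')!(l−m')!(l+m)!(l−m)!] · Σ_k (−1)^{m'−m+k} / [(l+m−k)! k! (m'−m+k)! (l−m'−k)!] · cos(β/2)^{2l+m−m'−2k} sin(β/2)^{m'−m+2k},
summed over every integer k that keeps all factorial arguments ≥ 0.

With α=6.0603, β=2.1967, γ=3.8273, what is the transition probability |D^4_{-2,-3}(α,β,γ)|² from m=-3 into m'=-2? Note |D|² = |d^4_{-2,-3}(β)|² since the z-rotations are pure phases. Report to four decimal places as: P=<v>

P=0.0199

First d^4_{-2,-3}(β=2.1967), then the phase factors e^{-i(-2)α} and e^{-i(-3)γ}:
With c≡cos(β/2)=0.455066 and s≡sin(β/2)=0.890458, N=[2·720·1·5040]^{1/2}=2693.993318
Admissible k: 0..1 (factorial args all ≥0)
  k=0: (−1)^1·2693.9933/(720)·0.4551^7·0.8905^1 = -0.013465
  k=1: (−1)^2·2693.9933/(240)·0.4551^5·0.8905^3 = +0.154667
d^4_{-2,-3}(2.1967) = -0.013465 +0.154667 = +0.141202
|D^4_{-2,-3}|² = |d^4_{-2,-3}(β)|² = (+0.141202)² = 0.019938 (the z-rotation phases have unit modulus)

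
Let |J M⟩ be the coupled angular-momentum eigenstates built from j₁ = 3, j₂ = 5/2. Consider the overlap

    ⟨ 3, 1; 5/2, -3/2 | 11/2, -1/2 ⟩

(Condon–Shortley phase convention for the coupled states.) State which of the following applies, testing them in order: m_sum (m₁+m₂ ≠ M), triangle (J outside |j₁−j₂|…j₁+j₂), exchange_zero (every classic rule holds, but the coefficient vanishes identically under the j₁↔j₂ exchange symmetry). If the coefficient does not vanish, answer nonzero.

m-sum: m₁+m₂ = 1+(-3/2) = -1/2, M = -1/2  ✓
triangle: |j₁−j₂| = 1/2 ≤ J = 11/2 ≤ j₁+j₂ = 11/2  ✓
exchange: j₁≠j₂ or m₁≠m₂ — the exchange symmetry imposes no constraint here
value check: CG = +√(25/154) = +0.402911 ≠ 0

nonzero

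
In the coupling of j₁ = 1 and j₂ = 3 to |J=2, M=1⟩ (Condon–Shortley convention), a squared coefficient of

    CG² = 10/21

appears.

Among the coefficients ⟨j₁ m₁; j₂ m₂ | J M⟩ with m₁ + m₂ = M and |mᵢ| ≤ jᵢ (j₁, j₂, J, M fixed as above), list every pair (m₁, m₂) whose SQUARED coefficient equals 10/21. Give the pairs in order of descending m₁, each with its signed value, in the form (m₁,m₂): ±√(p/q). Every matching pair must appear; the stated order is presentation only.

Admissible pairs with m₁+m₂ = M = 1: (-1,2), (0,1), (1,0)
  (m₁,m₂)=(1,0): CG² = 1/7, CG = +√(1/7)
  (m₁,m₂)=(0,1): CG² = 8/21, CG = −√(8/21)
  (m₁,m₂)=(-1,2): CG² = 10/21, CG = +√(10/21)   ← matches the target
Pairs with CG² = 10/21: (-1,2): +√(10/21)

(-1,2): +√(10/21)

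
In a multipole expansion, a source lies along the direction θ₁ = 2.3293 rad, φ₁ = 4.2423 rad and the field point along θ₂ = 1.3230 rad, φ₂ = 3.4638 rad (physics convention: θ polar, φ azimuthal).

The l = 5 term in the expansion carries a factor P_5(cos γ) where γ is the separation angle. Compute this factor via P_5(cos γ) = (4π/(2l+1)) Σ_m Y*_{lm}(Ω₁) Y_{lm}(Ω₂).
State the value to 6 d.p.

0.333899

Addition theorem: P_5(cos γ) = (4π/11) Σ_m Y*_{lm}(Ω₁) Y_{lm}(Ω₂), m = −5…5:
  [-5]  conj(Y_{5,-5})(Ω₁) = -0.06651 + 0.06575j ; Y_{5,-5}(Ω₂) = 0.01599 + 0.39713j ; Δ = -0.02717 - 0.02536j
  [-4]  conj(Y_{5,-4})(Ω₁) = 0.08538 + 0.26693j ; Y_{5,-4}(Ω₂) = 0.08848 - 0.30542j ; Δ = 0.08908 - 0.00246j
  [-3]  conj(Y_{5,-3})(Ω₁) = 0.42551 + 0.06890j ; Y_{5,-3}(Ω₂) = 0.08212 - 0.11896j ; Δ = 0.04314 - 0.04496j
  [-2]  conj(Y_{5,-2})(Ω₁) = 0.15187 - 0.20803j ; Y_{5,-2}(Ω₂) = -0.25596 + 0.19233j ; Δ = 0.00114 + 0.08246j
  [-1]  conj(Y_{5,-1})(Ω₁) = 0.09720 + 0.19130j ; Y_{5,-1}(Ω₂) = -0.06886 + 0.02299j ; Δ = -0.01109 - 0.01094j
  [+0]  conj(Y_{5,0})(Ω₁) = 0.32308 + 0.00000j ; Y_{5,0}(Ω₂) = 0.31601 + 0.00000j ; Δ = 0.10210 + 0.00000j
  [+1]  conj(Y_{5,1})(Ω₁) = -0.09720 + 0.19130j ; Y_{5,1}(Ω₂) = 0.06886 + 0.02299j ; Δ = -0.01109 + 0.01094j
  [+2]  conj(Y_{5,2})(Ω₁) = 0.15187 + 0.20803j ; Y_{5,2}(Ω₂) = -0.25596 - 0.19233j ; Δ = 0.00114 - 0.08246j
  [+3]  conj(Y_{5,3})(Ω₁) = -0.42551 + 0.06890j ; Y_{5,3}(Ω₂) = -0.08212 - 0.11896j ; Δ = 0.04314 + 0.04496j
  [+4]  conj(Y_{5,4})(Ω₁) = 0.08538 - 0.26693j ; Y_{5,4}(Ω₂) = 0.08848 + 0.30542j ; Δ = 0.08908 + 0.00246j
  [+5]  conj(Y_{5,5})(Ω₁) = 0.06651 + 0.06575j ; Y_{5,5}(Ω₂) = -0.01599 + 0.39713j ; Δ = -0.02717 + 0.02536j
Accumulated sum 0.29228 - 0.00000j; after 4π/(2l+1) scaling, 0.33390 - 0.00000j ⇒ P_5 = 0.333899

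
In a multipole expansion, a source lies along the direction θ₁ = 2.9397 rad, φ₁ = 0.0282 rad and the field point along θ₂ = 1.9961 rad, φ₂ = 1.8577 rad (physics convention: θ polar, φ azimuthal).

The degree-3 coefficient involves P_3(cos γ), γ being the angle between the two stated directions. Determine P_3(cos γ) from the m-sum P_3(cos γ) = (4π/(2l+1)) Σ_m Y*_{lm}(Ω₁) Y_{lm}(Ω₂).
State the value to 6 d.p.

Expand P_3 via completeness: Σ_{m} conj(Y_{3,m}) at Ω₁ times Y_{3,m} at Ω₂ —
  term(m=-3) = 0.00074 + 0.00076j   from Y*(Ω₁)=0.00335 + 0.00028j, Y(Ω₂)=0.23914 + 0.20558j
  term(m=-2) = -0.01224 + 0.00697j   from Y*(Ω₁)=-0.04020 - 0.00227j, Y(Ω₂)=0.29385 - 0.18993j
  term(m=-1) = 0.00276 + 0.01043j   from Y*(Ω₁)=0.24609 + 0.00694j, Y(Ω₂)=0.01240 + 0.04202j
  term(m=+0) = -0.21760 + 0.00000j   from Y*(Ω₁)=-0.65769 + 0.00000j, Y(Ω₂)=0.33086 + 0.00000j
  term(m=+1) = 0.00276 - 0.01043j   from Y*(Ω₁)=-0.24609 + 0.00694j, Y(Ω₂)=-0.01240 + 0.04202j
  term(m=+2) = -0.01224 - 0.00697j   from Y*(Ω₁)=-0.04020 + 0.00227j, Y(Ω₂)=0.29385 + 0.18993j
  term(m=+3) = 0.00074 - 0.00076j   from Y*(Ω₁)=-0.00335 + 0.00028j, Y(Ω₂)=-0.23914 + 0.20558j
Σ over m = -0.23508 + 0.00000j; ×(4π/7) → -0.42202 + 0.00000j. Real part: -0.422016

-0.422016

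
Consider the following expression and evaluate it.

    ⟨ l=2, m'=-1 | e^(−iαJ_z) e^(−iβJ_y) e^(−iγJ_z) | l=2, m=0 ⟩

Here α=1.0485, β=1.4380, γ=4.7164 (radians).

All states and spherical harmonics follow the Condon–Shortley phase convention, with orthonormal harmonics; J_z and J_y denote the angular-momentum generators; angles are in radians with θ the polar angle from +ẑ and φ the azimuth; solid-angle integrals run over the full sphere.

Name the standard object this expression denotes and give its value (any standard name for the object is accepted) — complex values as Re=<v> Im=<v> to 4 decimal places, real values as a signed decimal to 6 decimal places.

This is a Wigner D-matrix element — the rotation-matrix element ⟨l m'| R(α,β,γ) |l m⟩ in the angular-momentum basis.
First d^2_{-1,0}(β=1.4380), then the phase factors e^{-i(-1)α} and e^{-i(0)γ}:
c=cos(1.438000/2)=0.752465, s=sin(1.438000/2)=0.658633; N=√[1·6·2·2]=4.898979
k: max(0,(0)−(-1))=1 … min(2+(0),2−(-1))=2
  k=1: (−1)^0·4.8990/(2)·0.7525^3·0.6586^1 = +0.687349
  k=2: (−1)^1·4.8990/(2)·0.7525^1·0.6586^3 = -0.526613
d^2_{-1,0}(1.4380) = +0.687349 -0.526613 = +0.160736
D = (+0.498872+0.866676i)·(+0.160736)·(+1.000000+0.000000i) = +0.080187+0.139306i

Wigner D-matrix element, Re=0.0802 Im=0.1393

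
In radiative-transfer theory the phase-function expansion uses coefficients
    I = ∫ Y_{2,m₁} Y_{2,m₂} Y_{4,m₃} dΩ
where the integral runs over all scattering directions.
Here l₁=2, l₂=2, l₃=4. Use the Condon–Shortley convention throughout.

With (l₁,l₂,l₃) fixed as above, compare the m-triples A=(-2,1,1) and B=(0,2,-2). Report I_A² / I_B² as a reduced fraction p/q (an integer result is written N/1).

Same 2,2,4: normalisation and zero-m 3j drop out of the ratio.
A: Δ: 0! 4! 4! / 9! → 1/630; sum: t=0:+1/144 = 1/144; 3j²(2 2 4; -2 1 1) = Δ·Π!·Σ² = 1/126  (sign -1)
B: Δ: 0! 4! 4! / 9! → 1/630; sum: t=0:+1/96 = 1/96; 3j²(2 2 4; 0 2 -2) = Δ·Π!·Σ² = 1/42  (sign +1)
I_A²/I_B² = (1/126)/(1/42) = 1/3

1/3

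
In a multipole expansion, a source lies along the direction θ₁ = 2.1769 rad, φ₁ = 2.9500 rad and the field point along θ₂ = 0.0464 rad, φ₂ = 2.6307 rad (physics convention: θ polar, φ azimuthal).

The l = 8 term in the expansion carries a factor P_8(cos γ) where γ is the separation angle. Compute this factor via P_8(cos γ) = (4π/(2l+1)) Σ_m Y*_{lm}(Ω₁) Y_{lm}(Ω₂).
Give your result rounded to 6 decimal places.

Summing Y*_{l m}(θ₁,φ₁)·Y_{l m}(θ₂,φ₂) over m ∈ [−8, 8]; prefactor 4π/(2·8+1) = 0.739198:
  [-8]  conj(Y_{8,-8})(Ω₁) = (0.004082, -0.107225) ; Y_{8,-8}(Ω₂) = (-0.000000, -0.000000) ; Δ = (-0.000000, 0.000000)
  [-7]  conj(Y_{8,-7})(Ω₁) = (0.067721, -0.289690) ; Y_{8,-7}(Ω₂) = (0.000000, 0.000000) ; Δ = (0.000000, -0.000000)
  [-6]  conj(Y_{8,-6})(Ω₁) = (0.183476, -0.409488) ; Y_{8,-6}(Ω₂) = (-0.000000, 0.000000) ; Δ = (-0.000000, 0.000000)
  [-5]  conj(Y_{8,-5})(Ω₁) = (0.186626, -0.265416) ; Y_{8,-5}(Ω₂) = (0.000002, -0.000001) ; Δ = (0.000000, -0.000001)
  [-4]  conj(Y_{8,-4})(Ω₁) = (-0.065842, 0.063383) ; Y_{8,-4}(Ω₂) = (-0.000028, 0.000055) ; Δ = (-0.000002, -0.000005)
  [-3]  conj(Y_{8,-3})(Ω₁) = (-0.308432, 0.199781) ; Y_{8,-3}(Ω₂) = (-0.000053, -0.001382) ; Δ = (0.000292, 0.000416)
  [-2]  conj(Y_{8,-2})(Ω₁) = (-0.093656, 0.037754) ; Y_{8,-2}(Ω₂) = (0.011451, 0.018719) ; Δ = (-0.001779, -0.001321)
  [-1]  conj(Y_{8,-1})(Ω₁) = (0.317448, -0.061576) ; Y_{8,-1}(Ω₂) = (-0.195920, -0.109819) ; Δ = (-0.068957, -0.022798)
  [+0]  conj(Y_{8,0})(Ω₁) = (0.152396, -0.000000) ; Y_{8,0}(Ω₂) = (1.118463, 0.000000) ; Δ = (0.170450, 0.000000)
  [+1]  conj(Y_{8,1})(Ω₁) = (-0.317448, -0.061576) ; Y_{8,1}(Ω₂) = (0.195920, -0.109819) ; Δ = (-0.068957, 0.022798)
  [+2]  conj(Y_{8,2})(Ω₁) = (-0.093656, -0.037754) ; Y_{8,2}(Ω₂) = (0.011451, -0.018719) ; Δ = (-0.001779, 0.001321)
  [+3]  conj(Y_{8,3})(Ω₁) = (0.308432, 0.199781) ; Y_{8,3}(Ω₂) = (0.000053, -0.001382) ; Δ = (0.000292, -0.000416)
  [+4]  conj(Y_{8,4})(Ω₁) = (-0.065842, -0.063383) ; Y_{8,4}(Ω₂) = (-0.000028, -0.000055) ; Δ = (-0.000002, 0.000005)
  [+5]  conj(Y_{8,5})(Ω₁) = (-0.186626, -0.265416) ; Y_{8,5}(Ω₂) = (-0.000002, -0.000001) ; Δ = (0.000000, 0.000001)
  [+6]  conj(Y_{8,6})(Ω₁) = (0.183476, 0.409488) ; Y_{8,6}(Ω₂) = (-0.000000, -0.000000) ; Δ = (-0.000000, -0.000000)
  [+7]  conj(Y_{8,7})(Ω₁) = (-0.067721, -0.289690) ; Y_{8,7}(Ω₂) = (-0.000000, 0.000000) ; Δ = (0.000000, 0.000000)
  [+8]  conj(Y_{8,8})(Ω₁) = (0.004082, 0.107225) ; Y_{8,8}(Ω₂) = (-0.000000, 0.000000) ; Δ = (-0.000000, -0.000000)
Σ over m = (0.029560, 0.000000); ×(4π/17) → (0.021850, 0.000000). Real part: 0.021850

0.021850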